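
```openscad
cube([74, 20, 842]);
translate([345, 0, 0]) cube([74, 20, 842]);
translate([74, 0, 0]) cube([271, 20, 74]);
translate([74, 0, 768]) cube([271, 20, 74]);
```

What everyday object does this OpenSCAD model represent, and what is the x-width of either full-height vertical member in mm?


A picture frame. The border width is 74 mm.

Four thin pieces enclosing a rectangular opening — a picture frame. The two full-height stiles are 842 mm tall; the top rail sits at z = 768 and is 74 mm tall, so the border above the opening is 842 − 768 = 74 mm, matching the stile x-width.


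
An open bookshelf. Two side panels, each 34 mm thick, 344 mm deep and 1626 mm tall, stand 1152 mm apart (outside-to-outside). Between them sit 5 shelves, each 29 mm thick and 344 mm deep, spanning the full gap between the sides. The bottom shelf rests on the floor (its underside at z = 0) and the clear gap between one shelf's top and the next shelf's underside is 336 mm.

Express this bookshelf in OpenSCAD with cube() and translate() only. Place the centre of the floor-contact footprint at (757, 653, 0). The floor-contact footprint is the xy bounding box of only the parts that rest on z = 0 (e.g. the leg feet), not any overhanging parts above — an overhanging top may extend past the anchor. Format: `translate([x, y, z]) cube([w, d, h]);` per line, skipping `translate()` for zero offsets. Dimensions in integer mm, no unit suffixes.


translate([181, 481, 0]) cube([34, 344, 1626]);
translate([1299, 481, 0]) cube([34, 344, 1626]);
translate([215, 481, 0]) cube([1084, 344, 29]);
translate([215, 481, 365]) cube([1084, 344, 29]);
translate([215, 481, 730]) cube([1084, 344, 29]);
translate([215, 481, 1095]) cube([1084, 344, 29]);
translate([215, 481, 1460]) cube([1084, 344, 29]);


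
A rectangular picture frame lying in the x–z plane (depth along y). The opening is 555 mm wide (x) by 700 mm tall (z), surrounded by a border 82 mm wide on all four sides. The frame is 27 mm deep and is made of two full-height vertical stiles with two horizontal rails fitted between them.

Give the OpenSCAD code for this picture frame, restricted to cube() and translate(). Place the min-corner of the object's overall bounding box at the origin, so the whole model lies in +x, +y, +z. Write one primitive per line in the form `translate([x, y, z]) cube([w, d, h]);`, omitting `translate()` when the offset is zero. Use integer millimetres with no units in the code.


cube([82, 27, 864]);
translate([637, 0, 0]) cube([82, 27, 864]);
translate([82, 0, 0]) cube([555, 27, 82]);
translate([82, 0, 782]) cube([555, 27, 82]);


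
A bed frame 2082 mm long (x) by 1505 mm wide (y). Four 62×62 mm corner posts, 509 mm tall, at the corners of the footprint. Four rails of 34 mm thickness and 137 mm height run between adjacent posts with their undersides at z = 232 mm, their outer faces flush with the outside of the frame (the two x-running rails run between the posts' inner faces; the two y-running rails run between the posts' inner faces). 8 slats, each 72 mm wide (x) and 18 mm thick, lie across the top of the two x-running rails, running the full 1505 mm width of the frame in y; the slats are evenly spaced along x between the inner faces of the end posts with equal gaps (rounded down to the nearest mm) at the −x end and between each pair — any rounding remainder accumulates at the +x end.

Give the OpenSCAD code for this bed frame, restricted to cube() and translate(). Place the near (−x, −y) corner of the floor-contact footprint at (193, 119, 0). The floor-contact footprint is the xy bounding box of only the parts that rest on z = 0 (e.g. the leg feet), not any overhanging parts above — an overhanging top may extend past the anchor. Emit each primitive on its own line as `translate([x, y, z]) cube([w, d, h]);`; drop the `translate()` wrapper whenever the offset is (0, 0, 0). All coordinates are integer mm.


// slat z = rail_z + rail_h = 232 + 137 = 369
// slat gap = ⌊(1958 − 8·72) / 9⌋ = 153
translate([193, 119, 0]) cube([62, 62, 509]);
translate([193, 1562, 0]) cube([62, 62, 509]);
translate([2213, 119, 0]) cube([62, 62, 509]);
translate([2213, 1562, 0]) cube([62, 62, 509]);
translate([255, 119, 232]) cube([1958, 34, 137]);
translate([255, 1590, 232]) cube([1958, 34, 137]);
translate([193, 181, 232]) cube([34, 1381, 137]);
translate([2241, 181, 232]) cube([34, 1381, 137]);
translate([408, 119, 369]) cube([72, 1505, 18]);
translate([633, 119, 369]) cube([72, 1505, 18]);
translate([858, 119, 369]) cube([72, 1505, 18]);
translate([1083, 119, 369]) cube([72, 1505, 18]);
translate([1308, 119, 369]) cube([72, 1505, 18]);
translate([1533, 119, 369]) cube([72, 1505, 18]);
translate([1758, 119, 369]) cube([72, 1505, 18]);
translate([1983, 119, 369]) cube([72, 1505, 18]);


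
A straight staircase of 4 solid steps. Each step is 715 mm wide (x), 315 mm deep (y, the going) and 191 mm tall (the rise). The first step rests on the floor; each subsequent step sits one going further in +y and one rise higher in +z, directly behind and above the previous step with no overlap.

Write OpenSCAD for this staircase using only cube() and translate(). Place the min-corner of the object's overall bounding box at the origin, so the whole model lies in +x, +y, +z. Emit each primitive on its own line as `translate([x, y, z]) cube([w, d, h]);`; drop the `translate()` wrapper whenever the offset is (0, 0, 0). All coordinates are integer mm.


cube([715, 315, 191]);
translate([0, 315, 191]) cube([715, 315, 191]);
translate([0, 630, 382]) cube([715, 315, 191]);
translate([0, 945, 573]) cube([715, 315, 191]);


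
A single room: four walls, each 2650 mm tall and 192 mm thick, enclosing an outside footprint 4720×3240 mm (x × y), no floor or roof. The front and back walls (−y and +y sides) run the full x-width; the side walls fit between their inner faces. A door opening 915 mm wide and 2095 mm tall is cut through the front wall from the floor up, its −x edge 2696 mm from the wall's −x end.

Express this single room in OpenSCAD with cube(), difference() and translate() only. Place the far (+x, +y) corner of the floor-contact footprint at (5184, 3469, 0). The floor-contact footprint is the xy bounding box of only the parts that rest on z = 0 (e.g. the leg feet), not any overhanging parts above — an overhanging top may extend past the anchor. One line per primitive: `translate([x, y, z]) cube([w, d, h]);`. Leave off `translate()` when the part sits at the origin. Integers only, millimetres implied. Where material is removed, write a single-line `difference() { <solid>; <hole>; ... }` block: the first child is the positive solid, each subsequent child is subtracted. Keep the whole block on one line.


difference() { translate([464, 229, 0]) cube([4720, 192, 2650]); translate([3160, 229, 0]) cube([915, 192, 2095]); }
translate([464, 3277, 0]) cube([4720, 192, 2650]);
translate([464, 421, 0]) cube([192, 2856, 2650]);
translate([4992, 421, 0]) cube([192, 2856, 2650]);


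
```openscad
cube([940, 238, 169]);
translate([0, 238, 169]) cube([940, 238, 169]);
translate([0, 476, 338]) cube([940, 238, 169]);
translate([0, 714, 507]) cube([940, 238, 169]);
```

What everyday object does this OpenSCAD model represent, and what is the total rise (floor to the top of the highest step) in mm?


A staircase. The total rise is 676 mm.

4 identical blocks, each offset up and back from the previous — a staircase. Each step is 169 mm tall and there are 4 of them, so the total rise is 4 × 169 = 676 mm.


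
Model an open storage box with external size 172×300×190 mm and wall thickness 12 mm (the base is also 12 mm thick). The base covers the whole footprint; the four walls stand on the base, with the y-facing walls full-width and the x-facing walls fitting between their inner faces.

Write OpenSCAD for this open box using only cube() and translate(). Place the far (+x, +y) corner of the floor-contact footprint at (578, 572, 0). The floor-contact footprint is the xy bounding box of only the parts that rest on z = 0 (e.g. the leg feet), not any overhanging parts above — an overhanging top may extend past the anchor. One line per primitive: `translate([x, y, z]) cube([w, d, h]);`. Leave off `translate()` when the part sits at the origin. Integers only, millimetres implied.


translate([406, 272, 0]) cube([172, 300, 12]);
translate([406, 272, 12]) cube([172, 12, 178]);
translate([406, 560, 12]) cube([172, 12, 178]);
translate([406, 284, 12]) cube([12, 276, 178]);
translate([566, 284, 12]) cube([12, 276, 178]);


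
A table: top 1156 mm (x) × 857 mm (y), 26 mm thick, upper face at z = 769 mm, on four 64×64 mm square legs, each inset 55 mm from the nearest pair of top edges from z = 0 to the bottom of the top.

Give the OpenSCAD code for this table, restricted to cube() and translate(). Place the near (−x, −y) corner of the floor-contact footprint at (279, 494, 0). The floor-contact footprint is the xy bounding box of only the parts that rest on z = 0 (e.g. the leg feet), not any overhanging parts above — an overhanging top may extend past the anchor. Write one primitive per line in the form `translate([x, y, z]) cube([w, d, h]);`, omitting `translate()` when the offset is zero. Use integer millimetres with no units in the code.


// leg_h = 769 - 26 = 743
translate([224, 439, 743]) cube([1156, 857, 26]);
translate([279, 494, 0]) cube([64, 64, 743]);
translate([1261, 494, 0]) cube([64, 64, 743]);
translate([279, 1177, 0]) cube([64, 64, 743]);
translate([1261, 1177, 0]) cube([64, 64, 743]);


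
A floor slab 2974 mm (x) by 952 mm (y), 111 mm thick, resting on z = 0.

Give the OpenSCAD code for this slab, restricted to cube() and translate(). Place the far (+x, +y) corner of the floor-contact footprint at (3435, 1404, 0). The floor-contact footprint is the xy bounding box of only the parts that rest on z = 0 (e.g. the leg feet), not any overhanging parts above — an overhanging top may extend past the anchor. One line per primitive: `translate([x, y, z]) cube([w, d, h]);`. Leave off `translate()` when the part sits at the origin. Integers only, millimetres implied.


translate([461, 452, 0]) cube([2974, 952, 111]);


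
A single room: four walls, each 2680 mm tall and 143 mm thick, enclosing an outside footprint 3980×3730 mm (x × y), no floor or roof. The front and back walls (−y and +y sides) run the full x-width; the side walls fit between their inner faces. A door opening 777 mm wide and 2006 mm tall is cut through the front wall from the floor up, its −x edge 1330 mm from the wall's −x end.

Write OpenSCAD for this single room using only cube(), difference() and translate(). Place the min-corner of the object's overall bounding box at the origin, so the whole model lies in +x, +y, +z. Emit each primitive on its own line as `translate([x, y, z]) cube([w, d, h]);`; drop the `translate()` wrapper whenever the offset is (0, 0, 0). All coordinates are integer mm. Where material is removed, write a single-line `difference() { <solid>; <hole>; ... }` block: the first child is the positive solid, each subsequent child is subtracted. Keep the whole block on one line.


difference() { cube([3980, 143, 2680]); translate([1330, 0, 0]) cube([777, 143, 2006]); }
translate([0, 3587, 0]) cube([3980, 143, 2680]);
translate([0, 143, 0]) cube([143, 3444, 2680]);
translate([3837, 143, 0]) cube([143, 3444, 2680]);


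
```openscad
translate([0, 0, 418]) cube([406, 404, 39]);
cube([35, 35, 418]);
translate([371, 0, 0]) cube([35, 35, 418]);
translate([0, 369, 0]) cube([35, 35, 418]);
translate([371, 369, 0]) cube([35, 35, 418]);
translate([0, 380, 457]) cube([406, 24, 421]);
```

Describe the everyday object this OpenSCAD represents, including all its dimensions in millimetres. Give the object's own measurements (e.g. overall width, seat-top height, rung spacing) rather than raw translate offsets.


A chair. The seat is a 406×404×39 mm slab with its top at z = 457 mm, on four 35×35 mm corner legs (flush with the seat edges, standing on z = 0). A flat backrest 24 mm thick, 421 mm tall, spans the full seat width and rises from the seat top along its +y edge, rear face flush with the rear of the seat.


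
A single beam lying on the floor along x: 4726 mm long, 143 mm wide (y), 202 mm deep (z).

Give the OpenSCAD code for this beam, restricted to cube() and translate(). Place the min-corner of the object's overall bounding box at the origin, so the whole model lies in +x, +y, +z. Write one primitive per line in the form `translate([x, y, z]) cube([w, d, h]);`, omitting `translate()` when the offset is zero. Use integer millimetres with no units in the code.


cube([4726, 143, 202]);


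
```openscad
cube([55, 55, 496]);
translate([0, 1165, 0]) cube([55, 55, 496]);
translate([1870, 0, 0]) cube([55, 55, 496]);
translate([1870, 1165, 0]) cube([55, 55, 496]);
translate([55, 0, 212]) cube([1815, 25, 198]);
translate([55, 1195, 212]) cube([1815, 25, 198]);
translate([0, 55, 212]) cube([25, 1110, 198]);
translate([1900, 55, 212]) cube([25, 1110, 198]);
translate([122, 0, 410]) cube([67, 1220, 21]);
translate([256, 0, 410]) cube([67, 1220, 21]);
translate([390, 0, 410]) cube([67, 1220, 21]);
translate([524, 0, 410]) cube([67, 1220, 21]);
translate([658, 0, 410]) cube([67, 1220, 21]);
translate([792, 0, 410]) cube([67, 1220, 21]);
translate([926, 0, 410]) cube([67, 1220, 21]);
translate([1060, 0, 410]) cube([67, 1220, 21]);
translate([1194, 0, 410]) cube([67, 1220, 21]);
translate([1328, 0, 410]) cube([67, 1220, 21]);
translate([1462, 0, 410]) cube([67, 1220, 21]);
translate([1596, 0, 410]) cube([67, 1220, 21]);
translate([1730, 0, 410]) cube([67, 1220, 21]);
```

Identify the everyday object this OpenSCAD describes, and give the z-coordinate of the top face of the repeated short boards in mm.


A bed frame. The slat-top height is 431 mm.

Four posts, four rails, and a row of slats — a bed frame. Slats sit on the rails at z = 212 + 198 = 410; with slat thickness 21, the top is 431 mm.


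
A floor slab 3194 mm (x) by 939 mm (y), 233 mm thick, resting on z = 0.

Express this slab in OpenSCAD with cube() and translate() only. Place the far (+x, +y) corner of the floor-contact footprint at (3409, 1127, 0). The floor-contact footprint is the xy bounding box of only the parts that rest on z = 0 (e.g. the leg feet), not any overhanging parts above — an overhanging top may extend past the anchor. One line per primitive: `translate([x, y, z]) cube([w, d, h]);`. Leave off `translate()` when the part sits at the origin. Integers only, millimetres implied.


translate([215, 188, 0]) cube([3194, 939, 233]);


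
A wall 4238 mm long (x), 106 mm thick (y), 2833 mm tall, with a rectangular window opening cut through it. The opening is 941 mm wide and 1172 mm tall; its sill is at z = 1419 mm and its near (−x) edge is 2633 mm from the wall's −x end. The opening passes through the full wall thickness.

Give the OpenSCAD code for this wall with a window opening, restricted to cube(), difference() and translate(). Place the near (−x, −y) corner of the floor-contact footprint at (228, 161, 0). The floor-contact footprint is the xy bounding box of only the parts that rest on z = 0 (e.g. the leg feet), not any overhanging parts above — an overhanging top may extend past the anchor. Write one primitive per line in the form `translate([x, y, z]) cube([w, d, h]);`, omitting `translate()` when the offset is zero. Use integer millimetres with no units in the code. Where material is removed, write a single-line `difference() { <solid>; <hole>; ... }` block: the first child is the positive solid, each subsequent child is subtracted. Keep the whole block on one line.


difference() { translate([228, 161, 0]) cube([4238, 106, 2833]); translate([2861, 161, 1419]) cube([941, 106, 1172]); }


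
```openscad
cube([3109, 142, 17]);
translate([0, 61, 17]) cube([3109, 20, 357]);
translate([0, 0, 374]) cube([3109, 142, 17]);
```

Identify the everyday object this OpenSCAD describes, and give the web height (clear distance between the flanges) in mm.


An I-beam. The web height is 357 mm.

Two wide flanges with a thin centred web — an I-beam. Overall 391 mm minus two 17 mm flanges gives a web of 391 − 2·17 = 357 mm.


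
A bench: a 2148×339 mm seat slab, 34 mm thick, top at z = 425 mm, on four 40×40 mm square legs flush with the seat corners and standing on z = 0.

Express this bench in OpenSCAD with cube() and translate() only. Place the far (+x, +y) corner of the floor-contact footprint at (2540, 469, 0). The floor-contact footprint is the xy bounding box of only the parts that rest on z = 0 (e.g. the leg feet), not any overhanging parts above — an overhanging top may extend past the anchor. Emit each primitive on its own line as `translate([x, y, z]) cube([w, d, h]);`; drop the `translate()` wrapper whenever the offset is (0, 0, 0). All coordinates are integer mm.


// leg_h = 425 − 34 = 391
translate([392, 130, 391]) cube([2148, 339, 34]);
translate([392, 130, 0]) cube([40, 40, 391]);
translate([392, 429, 0]) cube([40, 40, 391]);
translate([2500, 130, 0]) cube([40, 40, 391]);
translate([2500, 429, 0]) cube([40, 40, 391]);


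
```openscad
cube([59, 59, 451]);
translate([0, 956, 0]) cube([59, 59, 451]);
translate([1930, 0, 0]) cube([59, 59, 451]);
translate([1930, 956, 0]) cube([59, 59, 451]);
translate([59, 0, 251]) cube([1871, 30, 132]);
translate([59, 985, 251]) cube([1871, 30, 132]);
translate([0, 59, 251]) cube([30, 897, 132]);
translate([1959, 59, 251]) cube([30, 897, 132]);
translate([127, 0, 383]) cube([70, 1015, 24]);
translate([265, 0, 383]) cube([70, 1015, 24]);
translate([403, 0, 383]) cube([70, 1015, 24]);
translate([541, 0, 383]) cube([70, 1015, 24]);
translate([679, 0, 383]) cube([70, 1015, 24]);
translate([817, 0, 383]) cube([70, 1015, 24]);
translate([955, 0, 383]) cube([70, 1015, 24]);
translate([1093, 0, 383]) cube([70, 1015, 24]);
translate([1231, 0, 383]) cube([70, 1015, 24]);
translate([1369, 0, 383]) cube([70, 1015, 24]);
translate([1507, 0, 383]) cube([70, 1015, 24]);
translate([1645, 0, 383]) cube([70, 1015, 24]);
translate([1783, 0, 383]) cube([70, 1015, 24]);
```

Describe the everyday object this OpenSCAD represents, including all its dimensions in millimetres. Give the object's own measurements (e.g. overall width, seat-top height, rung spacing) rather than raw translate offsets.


A bed frame 1989 mm long (x) by 1015 mm wide (y). Four 59×59 mm corner posts, 451 mm tall, at the corners of the footprint. Four rails of 30 mm thickness and 132 mm height run between adjacent posts with their undersides at z = 251 mm, their outer faces flush with the outside of the frame (the two x-running rails run between the posts' inner faces; the two y-running rails run between the posts' inner faces). 13 slats, each 70 mm wide (x) and 24 mm thick, lie across the top of the two x-running rails, running the full 1015 mm width of the frame in y; along x they sit between the end posts with a 68 mm gap after the −x posts and between neighbouring slats, leaving 77 mm before the +x posts.


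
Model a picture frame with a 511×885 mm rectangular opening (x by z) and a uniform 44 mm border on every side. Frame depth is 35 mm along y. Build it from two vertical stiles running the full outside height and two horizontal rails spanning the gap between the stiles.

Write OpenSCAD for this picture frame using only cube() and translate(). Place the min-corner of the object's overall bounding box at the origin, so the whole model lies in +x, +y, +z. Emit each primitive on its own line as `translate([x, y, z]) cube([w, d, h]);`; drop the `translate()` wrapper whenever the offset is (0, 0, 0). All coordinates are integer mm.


cube([44, 35, 973]);
translate([555, 0, 0]) cube([44, 35, 973]);
translate([44, 0, 0]) cube([511, 35, 44]);
translate([44, 0, 929]) cube([511, 35, 44]);


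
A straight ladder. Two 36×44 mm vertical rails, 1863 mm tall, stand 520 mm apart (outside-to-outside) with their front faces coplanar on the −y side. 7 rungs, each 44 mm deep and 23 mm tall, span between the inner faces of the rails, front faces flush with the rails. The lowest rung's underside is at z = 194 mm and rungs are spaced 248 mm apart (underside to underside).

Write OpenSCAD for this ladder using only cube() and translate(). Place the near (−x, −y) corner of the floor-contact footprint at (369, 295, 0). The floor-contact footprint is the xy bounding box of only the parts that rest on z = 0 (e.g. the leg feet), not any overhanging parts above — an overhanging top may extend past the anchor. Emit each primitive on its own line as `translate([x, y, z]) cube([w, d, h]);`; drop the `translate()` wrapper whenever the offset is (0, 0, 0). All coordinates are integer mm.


translate([369, 295, 0]) cube([36, 44, 1863]);
translate([853, 295, 0]) cube([36, 44, 1863]);
translate([405, 295, 194]) cube([448, 44, 23]);
translate([405, 295, 442]) cube([448, 44, 23]);
translate([405, 295, 690]) cube([448, 44, 23]);
translate([405, 295, 938]) cube([448, 44, 23]);
translate([405, 295, 1186]) cube([448, 44, 23]);
translate([405, 295, 1434]) cube([448, 44, 23]);
translate([405, 295, 1682]) cube([448, 44, 23]);


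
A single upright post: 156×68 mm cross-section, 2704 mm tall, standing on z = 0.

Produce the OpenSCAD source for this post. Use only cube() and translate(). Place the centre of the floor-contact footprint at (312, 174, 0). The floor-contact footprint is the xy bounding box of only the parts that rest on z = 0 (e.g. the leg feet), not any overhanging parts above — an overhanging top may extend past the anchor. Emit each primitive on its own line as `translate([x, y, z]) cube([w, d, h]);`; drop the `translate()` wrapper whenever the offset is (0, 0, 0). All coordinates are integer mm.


translate([234, 140, 0]) cube([156, 68, 2704]);


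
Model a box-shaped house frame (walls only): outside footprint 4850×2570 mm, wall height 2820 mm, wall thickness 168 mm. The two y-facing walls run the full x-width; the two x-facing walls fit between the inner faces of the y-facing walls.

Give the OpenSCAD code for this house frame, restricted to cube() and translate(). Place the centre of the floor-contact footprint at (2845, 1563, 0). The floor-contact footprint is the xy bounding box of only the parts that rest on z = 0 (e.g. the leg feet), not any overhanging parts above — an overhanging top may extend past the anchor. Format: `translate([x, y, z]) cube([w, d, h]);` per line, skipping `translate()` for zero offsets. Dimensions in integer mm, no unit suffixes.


translate([420, 278, 0]) cube([4850, 168, 2820]);
translate([420, 2680, 0]) cube([4850, 168, 2820]);
translate([420, 446, 0]) cube([168, 2234, 2820]);
translate([5102, 446, 0]) cube([168, 2234, 2820]);


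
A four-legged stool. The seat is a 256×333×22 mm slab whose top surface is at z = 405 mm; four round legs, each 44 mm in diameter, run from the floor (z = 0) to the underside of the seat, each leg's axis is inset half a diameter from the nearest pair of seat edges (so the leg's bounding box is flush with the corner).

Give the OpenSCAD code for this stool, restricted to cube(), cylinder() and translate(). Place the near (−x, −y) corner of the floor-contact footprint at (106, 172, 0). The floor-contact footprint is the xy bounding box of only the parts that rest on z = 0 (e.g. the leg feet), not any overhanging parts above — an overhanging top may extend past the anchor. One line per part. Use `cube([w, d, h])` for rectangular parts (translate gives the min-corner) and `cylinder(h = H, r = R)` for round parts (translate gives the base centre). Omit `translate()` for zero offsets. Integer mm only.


translate([106, 172, 383]) cube([256, 333, 22]);
translate([128, 194, 0]) cylinder(h = 383, r = 22);
translate([340, 194, 0]) cylinder(h = 383, r = 22);
translate([128, 483, 0]) cylinder(h = 383, r = 22);
translate([340, 483, 0]) cylinder(h = 383, r = 22);


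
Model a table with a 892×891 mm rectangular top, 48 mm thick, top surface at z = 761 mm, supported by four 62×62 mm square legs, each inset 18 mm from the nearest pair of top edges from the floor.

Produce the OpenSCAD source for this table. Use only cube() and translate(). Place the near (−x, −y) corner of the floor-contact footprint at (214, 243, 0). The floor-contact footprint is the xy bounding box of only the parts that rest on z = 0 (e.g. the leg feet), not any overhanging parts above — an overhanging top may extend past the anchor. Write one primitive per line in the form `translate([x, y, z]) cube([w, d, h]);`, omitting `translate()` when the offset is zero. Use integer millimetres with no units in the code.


// leg_h = 761 - 48 = 713
translate([196, 225, 713]) cube([892, 891, 48]);
translate([214, 243, 0]) cube([62, 62, 713]);
translate([1008, 243, 0]) cube([62, 62, 713]);
translate([214, 1036, 0]) cube([62, 62, 713]);
translate([1008, 1036, 0]) cube([62, 62, 713]);


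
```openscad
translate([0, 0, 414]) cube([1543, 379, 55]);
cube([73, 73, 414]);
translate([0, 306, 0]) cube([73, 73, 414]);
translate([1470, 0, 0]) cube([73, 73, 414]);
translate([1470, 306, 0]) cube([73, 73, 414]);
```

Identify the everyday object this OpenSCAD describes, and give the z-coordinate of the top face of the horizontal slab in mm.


A bench. The seat-top height is 469 mm.

A long slab on four corner posts — a bench. The slab sits at z = 414 with thickness 55, so the top is 414 + 55 = 469 mm.


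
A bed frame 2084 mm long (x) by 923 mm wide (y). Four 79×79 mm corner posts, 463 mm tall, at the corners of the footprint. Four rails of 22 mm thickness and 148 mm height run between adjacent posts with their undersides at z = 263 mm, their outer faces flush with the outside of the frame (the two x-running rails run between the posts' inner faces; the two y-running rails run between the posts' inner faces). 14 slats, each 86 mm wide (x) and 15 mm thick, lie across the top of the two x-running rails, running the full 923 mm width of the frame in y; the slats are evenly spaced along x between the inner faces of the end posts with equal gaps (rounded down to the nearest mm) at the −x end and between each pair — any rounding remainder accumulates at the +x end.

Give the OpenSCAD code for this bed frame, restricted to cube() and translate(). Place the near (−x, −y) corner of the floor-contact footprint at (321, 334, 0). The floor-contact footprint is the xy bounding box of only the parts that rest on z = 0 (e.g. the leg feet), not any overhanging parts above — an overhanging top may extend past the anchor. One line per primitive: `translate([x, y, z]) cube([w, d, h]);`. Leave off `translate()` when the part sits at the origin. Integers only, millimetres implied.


// slat z = rail_z + rail_h = 263 + 148 = 411
// slat gap = ⌊(1926 − 14·86) / 15⌋ = 48
translate([321, 334, 0]) cube([79, 79, 463]);
translate([321, 1178, 0]) cube([79, 79, 463]);
translate([2326, 334, 0]) cube([79, 79, 463]);
translate([2326, 1178, 0]) cube([79, 79, 463]);
translate([400, 334, 263]) cube([1926, 22, 148]);
translate([400, 1235, 263]) cube([1926, 22, 148]);
translate([321, 413, 263]) cube([22, 765, 148]);
translate([2383, 413, 263]) cube([22, 765, 148]);
translate([448, 334, 411]) cube([86, 923, 15]);
translate([582, 334, 411]) cube([86, 923, 15]);
translate([716, 334, 411]) cube([86, 923, 15]);
translate([850, 334, 411]) cube([86, 923, 15]);
translate([984, 334, 411]) cube([86, 923, 15]);
translate([1118, 334, 411]) cube([86, 923, 15]);
translate([1252, 334, 411]) cube([86, 923, 15]);
translate([1386, 334, 411]) cube([86, 923, 15]);
translate([1520, 334, 411]) cube([86, 923, 15]);
translate([1654, 334, 411]) cube([86, 923, 15]);
translate([1788, 334, 411]) cube([86, 923, 15]);
translate([1922, 334, 411]) cube([86, 923, 15]);
translate([2056, 334, 411]) cube([86, 923, 15]);
translate([2190, 334, 411]) cube([86, 923, 15]);


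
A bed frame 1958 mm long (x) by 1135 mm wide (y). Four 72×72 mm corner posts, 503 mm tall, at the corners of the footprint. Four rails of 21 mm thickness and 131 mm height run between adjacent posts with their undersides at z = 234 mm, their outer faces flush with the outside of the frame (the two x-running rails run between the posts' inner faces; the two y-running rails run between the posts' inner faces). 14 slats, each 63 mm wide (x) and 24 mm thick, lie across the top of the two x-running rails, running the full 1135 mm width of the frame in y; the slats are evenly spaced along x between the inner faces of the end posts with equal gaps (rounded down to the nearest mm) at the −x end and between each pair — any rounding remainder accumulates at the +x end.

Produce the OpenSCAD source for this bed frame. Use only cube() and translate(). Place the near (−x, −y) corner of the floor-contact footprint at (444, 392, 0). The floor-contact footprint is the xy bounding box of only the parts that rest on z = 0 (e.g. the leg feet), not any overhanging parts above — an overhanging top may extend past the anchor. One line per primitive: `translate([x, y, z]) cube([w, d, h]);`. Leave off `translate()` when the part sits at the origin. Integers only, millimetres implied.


// slat z = rail_z + rail_h = 234 + 131 = 365
// slat gap = ⌊(1814 − 14·63) / 15⌋ = 62
translate([444, 392, 0]) cube([72, 72, 503]);
translate([444, 1455, 0]) cube([72, 72, 503]);
translate([2330, 392, 0]) cube([72, 72, 503]);
translate([2330, 1455, 0]) cube([72, 72, 503]);
translate([516, 392, 234]) cube([1814, 21, 131]);
translate([516, 1506, 234]) cube([1814, 21, 131]);
translate([444, 464, 234]) cube([21, 991, 131]);
translate([2381, 464, 234]) cube([21, 991, 131]);
translate([578, 392, 365]) cube([63, 1135, 24]);
translate([703, 392, 365]) cube([63, 1135, 24]);
translate([828, 392, 365]) cube([63, 1135, 24]);
translate([953, 392, 365]) cube([63, 1135, 24]);
translate([1078, 392, 365]) cube([63, 1135, 24]);
translate([1203, 392, 365]) cube([63, 1135, 24]);
translate([1328, 392, 365]) cube([63, 1135, 24]);
translate([1453, 392, 365]) cube([63, 1135, 24]);
translate([1578, 392, 365]) cube([63, 1135, 24]);
translate([1703, 392, 365]) cube([63, 1135, 24]);
translate([1828, 392, 365]) cube([63, 1135, 24]);
translate([1953, 392, 365]) cube([63, 1135, 24]);
translate([2078, 392, 365]) cube([63, 1135, 24]);
translate([2203, 392, 365]) cube([63, 1135, 24]);


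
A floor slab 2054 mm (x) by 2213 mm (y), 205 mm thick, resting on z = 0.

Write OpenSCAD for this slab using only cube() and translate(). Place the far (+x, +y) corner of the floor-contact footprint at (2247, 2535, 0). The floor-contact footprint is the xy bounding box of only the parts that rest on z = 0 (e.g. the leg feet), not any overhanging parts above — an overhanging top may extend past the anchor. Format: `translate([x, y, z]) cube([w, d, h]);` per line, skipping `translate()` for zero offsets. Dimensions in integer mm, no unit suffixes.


translate([193, 322, 0]) cube([2054, 2213, 205]);


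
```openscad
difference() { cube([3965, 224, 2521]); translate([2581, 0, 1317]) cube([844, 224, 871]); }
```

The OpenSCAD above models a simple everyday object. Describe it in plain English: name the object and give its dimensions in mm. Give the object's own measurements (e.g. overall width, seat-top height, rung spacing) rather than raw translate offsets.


A wall 3965 mm long (x), 224 mm thick (y), 2521 mm tall, with a rectangular window opening cut through it. The opening is 844 mm wide and 871 mm tall; its sill is at z = 1317 mm and its near (−x) edge is 2581 mm from the wall's −x end. The opening passes through the full wall thickness.


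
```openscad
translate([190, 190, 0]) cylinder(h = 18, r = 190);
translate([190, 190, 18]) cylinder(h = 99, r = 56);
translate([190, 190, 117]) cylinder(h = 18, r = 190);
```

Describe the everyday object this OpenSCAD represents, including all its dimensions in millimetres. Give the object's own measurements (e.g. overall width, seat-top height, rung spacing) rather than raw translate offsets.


A spool: two coaxial disc flanges of radius 190 mm and thickness 18 mm, joined by a core cylinder of radius 56 mm and height 99 mm. The lower flange rests on z = 0 and the three cylinders share a vertical axis.


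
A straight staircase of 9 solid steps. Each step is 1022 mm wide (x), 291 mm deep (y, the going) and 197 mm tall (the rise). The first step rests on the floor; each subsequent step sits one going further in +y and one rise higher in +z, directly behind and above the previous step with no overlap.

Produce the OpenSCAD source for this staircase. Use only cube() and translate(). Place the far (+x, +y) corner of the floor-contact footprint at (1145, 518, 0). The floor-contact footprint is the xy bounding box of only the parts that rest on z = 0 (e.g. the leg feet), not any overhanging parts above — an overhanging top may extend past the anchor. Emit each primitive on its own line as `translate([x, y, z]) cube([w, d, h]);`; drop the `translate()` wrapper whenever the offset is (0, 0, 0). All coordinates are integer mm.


translate([123, 227, 0]) cube([1022, 291, 197]);
translate([123, 518, 197]) cube([1022, 291, 197]);
translate([123, 809, 394]) cube([1022, 291, 197]);
translate([123, 1100, 591]) cube([1022, 291, 197]);
translate([123, 1391, 788]) cube([1022, 291, 197]);
translate([123, 1682, 985]) cube([1022, 291, 197]);
translate([123, 1973, 1182]) cube([1022, 291, 197]);
translate([123, 2264, 1379]) cube([1022, 291, 197]);
translate([123, 2555, 1576]) cube([1022, 291, 197]);


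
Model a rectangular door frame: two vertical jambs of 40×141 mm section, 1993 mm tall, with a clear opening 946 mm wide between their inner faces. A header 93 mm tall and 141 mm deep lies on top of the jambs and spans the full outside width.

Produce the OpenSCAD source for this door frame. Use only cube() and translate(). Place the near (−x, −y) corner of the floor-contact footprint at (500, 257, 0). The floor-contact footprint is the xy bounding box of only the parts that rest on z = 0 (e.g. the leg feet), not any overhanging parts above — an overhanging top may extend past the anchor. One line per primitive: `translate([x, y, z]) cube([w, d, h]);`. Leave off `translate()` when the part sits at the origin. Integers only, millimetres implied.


translate([500, 257, 0]) cube([40, 141, 1993]);
translate([1486, 257, 0]) cube([40, 141, 1993]);
translate([500, 257, 1993]) cube([1026, 141, 93]);


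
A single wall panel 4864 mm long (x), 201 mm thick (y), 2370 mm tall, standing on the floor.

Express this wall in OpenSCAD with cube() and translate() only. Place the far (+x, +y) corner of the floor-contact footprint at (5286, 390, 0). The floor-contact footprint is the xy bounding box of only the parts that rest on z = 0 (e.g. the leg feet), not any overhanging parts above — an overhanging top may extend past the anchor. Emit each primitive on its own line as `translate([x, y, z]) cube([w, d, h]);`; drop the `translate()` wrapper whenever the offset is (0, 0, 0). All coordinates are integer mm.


translate([422, 189, 0]) cube([4864, 201, 2370]);


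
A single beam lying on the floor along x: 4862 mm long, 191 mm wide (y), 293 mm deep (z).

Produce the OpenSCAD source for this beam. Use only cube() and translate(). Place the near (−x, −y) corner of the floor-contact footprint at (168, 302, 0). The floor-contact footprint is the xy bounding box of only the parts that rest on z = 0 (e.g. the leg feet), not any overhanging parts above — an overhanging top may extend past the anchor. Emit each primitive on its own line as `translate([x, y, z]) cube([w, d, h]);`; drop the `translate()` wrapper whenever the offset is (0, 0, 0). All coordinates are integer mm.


translate([168, 302, 0]) cube([4862, 191, 293]);


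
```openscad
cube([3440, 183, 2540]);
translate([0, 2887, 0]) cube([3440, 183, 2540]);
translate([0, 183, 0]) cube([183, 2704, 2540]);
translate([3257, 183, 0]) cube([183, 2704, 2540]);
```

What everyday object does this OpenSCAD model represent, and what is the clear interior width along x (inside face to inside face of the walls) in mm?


A house (or room) frame. The interior width is 3074 mm.

Four 2540 mm walls enclosing a rectangle with no floor or roof — a room or house frame. Outside width is 3440 mm and wall thickness is 183 mm, so the interior width is 3440 − 2 × 183 = 3074 mm.


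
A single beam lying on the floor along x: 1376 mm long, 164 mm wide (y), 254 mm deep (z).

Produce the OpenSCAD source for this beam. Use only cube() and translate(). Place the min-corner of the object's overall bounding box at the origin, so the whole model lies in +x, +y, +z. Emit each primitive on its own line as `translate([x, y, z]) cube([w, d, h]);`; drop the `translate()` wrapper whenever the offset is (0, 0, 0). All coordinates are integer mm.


cube([1376, 164, 254]);


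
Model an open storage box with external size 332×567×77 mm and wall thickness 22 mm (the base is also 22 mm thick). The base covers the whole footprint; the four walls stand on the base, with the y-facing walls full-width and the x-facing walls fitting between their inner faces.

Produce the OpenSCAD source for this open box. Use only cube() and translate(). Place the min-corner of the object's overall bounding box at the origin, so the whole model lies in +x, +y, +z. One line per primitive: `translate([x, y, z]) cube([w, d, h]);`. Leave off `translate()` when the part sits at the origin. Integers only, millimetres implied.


cube([332, 567, 22]);
translate([0, 0, 22]) cube([332, 22, 55]);
translate([0, 545, 22]) cube([332, 22, 55]);
translate([0, 22, 22]) cube([22, 523, 55]);
translate([310, 22, 22]) cube([22, 523, 55]);


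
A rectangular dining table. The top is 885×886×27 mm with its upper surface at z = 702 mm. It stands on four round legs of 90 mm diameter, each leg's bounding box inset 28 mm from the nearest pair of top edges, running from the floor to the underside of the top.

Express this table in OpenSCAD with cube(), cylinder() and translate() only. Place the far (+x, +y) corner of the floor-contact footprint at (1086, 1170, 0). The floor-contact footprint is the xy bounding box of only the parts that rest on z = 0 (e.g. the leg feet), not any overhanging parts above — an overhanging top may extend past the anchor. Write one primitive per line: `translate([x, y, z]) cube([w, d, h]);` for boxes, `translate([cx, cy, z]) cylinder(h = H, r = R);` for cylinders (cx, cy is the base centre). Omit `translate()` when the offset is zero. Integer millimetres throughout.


// leg_h = 702 - 27 = 675
translate([229, 312, 675]) cube([885, 886, 27]);
translate([302, 385, 0]) cylinder(h = 675, r = 45);
translate([1041, 385, 0]) cylinder(h = 675, r = 45);
translate([302, 1125, 0]) cylinder(h = 675, r = 45);
translate([1041, 1125, 0]) cylinder(h = 675, r = 45);


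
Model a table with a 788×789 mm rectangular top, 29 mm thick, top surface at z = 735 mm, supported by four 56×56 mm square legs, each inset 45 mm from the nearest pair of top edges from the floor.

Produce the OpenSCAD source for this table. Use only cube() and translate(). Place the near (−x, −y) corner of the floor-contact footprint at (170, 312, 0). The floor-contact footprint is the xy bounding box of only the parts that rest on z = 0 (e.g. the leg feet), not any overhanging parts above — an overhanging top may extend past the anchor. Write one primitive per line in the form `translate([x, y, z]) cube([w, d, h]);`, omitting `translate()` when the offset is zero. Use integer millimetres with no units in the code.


translate([125, 267, 706]) cube([788, 789, 29]);
translate([170, 312, 0]) cube([56, 56, 706]);
translate([812, 312, 0]) cube([56, 56, 706]);
translate([170, 955, 0]) cube([56, 56, 706]);
translate([812, 955, 0]) cube([56, 56, 706]);


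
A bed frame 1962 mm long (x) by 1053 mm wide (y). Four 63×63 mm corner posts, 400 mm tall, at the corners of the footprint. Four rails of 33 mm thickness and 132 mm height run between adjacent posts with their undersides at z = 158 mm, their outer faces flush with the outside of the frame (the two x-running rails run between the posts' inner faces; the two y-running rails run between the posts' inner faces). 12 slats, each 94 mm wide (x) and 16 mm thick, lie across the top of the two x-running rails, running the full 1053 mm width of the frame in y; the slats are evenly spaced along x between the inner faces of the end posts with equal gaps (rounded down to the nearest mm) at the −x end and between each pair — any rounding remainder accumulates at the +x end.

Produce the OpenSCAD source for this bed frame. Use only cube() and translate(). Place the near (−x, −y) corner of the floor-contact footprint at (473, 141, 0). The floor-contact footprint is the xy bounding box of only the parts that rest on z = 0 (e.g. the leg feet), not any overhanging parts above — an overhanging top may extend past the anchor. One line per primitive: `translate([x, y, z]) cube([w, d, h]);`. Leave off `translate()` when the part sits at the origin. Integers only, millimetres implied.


translate([473, 141, 0]) cube([63, 63, 400]);
translate([473, 1131, 0]) cube([63, 63, 400]);
translate([2372, 141, 0]) cube([63, 63, 400]);
translate([2372, 1131, 0]) cube([63, 63, 400]);
translate([536, 141, 158]) cube([1836, 33, 132]);
translate([536, 1161, 158]) cube([1836, 33, 132]);
translate([473, 204, 158]) cube([33, 927, 132]);
translate([2402, 204, 158]) cube([33, 927, 132]);
translate([590, 141, 290]) cube([94, 1053, 16]);
translate([738, 141, 290]) cube([94, 1053, 16]);
translate([886, 141, 290]) cube([94, 1053, 16]);
translate([1034, 141, 290]) cube([94, 1053, 16]);
translate([1182, 141, 290]) cube([94, 1053, 16]);
translate([1330, 141, 290]) cube([94, 1053, 16]);
translate([1478, 141, 290]) cube([94, 1053, 16]);
translate([1626, 141, 290]) cube([94, 1053, 16]);
translate([1774, 141, 290]) cube([94, 1053, 16]);
translate([1922, 141, 290]) cube([94, 1053, 16]);
translate([2070, 141, 290]) cube([94, 1053, 16]);
translate([2218, 141, 290]) cube([94, 1053, 16]);
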